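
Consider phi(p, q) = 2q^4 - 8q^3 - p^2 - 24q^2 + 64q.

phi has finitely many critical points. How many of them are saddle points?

phi separates as a function of p plus a function of q, so ∇phi=0 decouples.
∂phi/∂p = -2p = 0 at p ∈ {0}; ∂phi/∂q = 8(q - 4)(q - 1)(q + 2) = 0 at q ∈ {-2, 1, 4}.
The Hessian is diagonal: diag(phi_pp, phi_qq). Second derivatives: phi_pp(0)=-2; phi_qq(-2)=144, phi_qq(1)=-72, phi_qq(4)=144.
Saddle points occur where the two diagonal entries have opposite signs: (0, -2), (0, 4). Count: 2.

2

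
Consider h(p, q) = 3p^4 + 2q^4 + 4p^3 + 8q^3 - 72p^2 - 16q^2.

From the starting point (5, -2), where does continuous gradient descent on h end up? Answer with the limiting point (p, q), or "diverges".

(3, -4)

h is separable, so gradient descent decouples: p follows -∂h/∂p, q follows -∂h/∂q.
∂h/∂p = 12p(p - 3)(p + 4); at p=5 this is 1080, so p decreases.
∂h/∂q = 8q(q - 1)(q + 4); at q=-2 this is 96, so q decreases.
p converges to its nearest critical value 3 (a local min of the p-part); q converges to -4. The iterate converges to (3, -4).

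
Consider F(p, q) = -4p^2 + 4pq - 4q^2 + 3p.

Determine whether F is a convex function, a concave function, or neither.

F is quadratic, so its Hessian is the constant matrix H = [[-8, 4], [4, -8]].
det(H) = 48, tr(H) = -16.
det(H) > 0 and tr(H) < 0, so H is negative definite everywhere: concave.

concave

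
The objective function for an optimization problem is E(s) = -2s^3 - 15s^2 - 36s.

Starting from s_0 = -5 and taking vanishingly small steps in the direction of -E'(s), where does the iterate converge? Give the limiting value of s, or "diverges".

E'(s) = -6(s + 2)(s + 3), so E'(-5) = -36.
Gradient descent moves in the -E' direction, i.e. s is increasing.
The nearest critical point in that direction is s = -3, where E'' = 6 > 0 (a local minimum). The iterate converges there.

-3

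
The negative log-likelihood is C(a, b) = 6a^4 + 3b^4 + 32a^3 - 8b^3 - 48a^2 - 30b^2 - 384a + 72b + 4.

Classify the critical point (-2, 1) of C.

local maximum

The mixed partial ∂²C/∂a∂b is 0, so the Hessian at any point is diag(C_aa, C_bb) = diag(24(3a^2 + 8a - 4), 12(3b^2 - 4b - 5)).
At (-2, 1): H = diag(-192, -72).
Both eigenvalues are negative, so H is negative definite: a local maximum.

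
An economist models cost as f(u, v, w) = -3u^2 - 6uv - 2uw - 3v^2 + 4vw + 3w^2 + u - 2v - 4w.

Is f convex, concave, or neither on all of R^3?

neither

f is quadratic, so its Hessian is the constant matrix H = [[-6, -6, -2], [-6, -6, 4], [-2, 4, 6]].
Leading principal minors: -6, 0, 216.
Neither pattern holds ⇒ H is indefinite ⇒ neither convex nor concave.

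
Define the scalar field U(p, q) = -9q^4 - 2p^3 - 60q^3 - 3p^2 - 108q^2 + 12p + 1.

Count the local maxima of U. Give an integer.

2

U separates as a function of p plus a function of q, so ∇U=0 decouples.
∂U/∂p = -6(p - 1)(p + 2) = 0 at p ∈ {-2, 1}; ∂U/∂q = -36q(q + 2)(q + 3) = 0 at q ∈ {-3, -2, 0}.
The Hessian is diagonal: diag(U_pp, U_qq). Second derivatives: U_pp(-2)=18, U_pp(1)=-18; U_qq(-3)=-108, U_qq(-2)=72, U_qq(0)=-216.
Local maxima occur where both diagonal entries negative: (1, -3), (1, 0). Count: 2.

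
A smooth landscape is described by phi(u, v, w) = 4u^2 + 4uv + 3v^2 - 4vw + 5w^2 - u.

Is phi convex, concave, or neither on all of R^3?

convex

phi is quadratic, so its Hessian is the constant matrix H = [[8, 4, 0], [4, 6, -4], [0, -4, 10]].
Leading principal minors: 8, 32, 192.
All positive ⇒ H ≻ 0 ⇒ convex.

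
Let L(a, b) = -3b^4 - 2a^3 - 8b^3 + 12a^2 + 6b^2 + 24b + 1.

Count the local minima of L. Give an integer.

L separates as a function of a plus a function of b, so ∇L=0 decouples.
∂L/∂a = -6a(a - 4) = 0 at a ∈ {0, 4}; ∂L/∂b = -12(b - 1)(b + 1)(b + 2) = 0 at b ∈ {-2, -1, 1}.
The Hessian is diagonal: diag(L_aa, L_bb). Second derivatives: L_aa(0)=24, L_aa(4)=-24; L_bb(-2)=-36, L_bb(-1)=24, L_bb(1)=-72.
Local minima occur where both diagonal entries positive: (0, -1). Count: 1.

1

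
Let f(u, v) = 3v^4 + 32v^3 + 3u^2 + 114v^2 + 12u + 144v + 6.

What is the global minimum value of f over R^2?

f(u,v) separates as P(u) + Q(v) + 6, so its minimum is min P + min Q + 6.
P'(u) = 6u + 12 vanishes at u ∈ {-2}; Q'(v) = 12(v + 1)(v + 3)(v + 4) vanishes at v ∈ {-4, -3, -1}.
Local minima of P (where P''>0): P(-2)=-12. Local minima of Q: Q(-4)=-32, Q(-1)=-59.
So the global minimum of f is P(-2) + Q(-1) + 6 = -12 − 59 + 6 = -65, attained at (-2, -1).

-65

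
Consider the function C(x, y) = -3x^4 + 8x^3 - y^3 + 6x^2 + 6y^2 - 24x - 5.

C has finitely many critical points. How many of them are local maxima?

C separates as a function of x plus a function of y, so ∇C=0 decouples.
∂C/∂x = -12(x - 2)(x - 1)(x + 1) = 0 at x ∈ {-1, 1, 2}; ∂C/∂y = -3y(y - 4) = 0 at y ∈ {0, 4}.
The Hessian is diagonal: diag(C_xx, C_yy). Second derivatives: C_xx(-1)=-72, C_xx(1)=24, C_xx(2)=-36; C_yy(0)=12, C_yy(4)=-12.
Local maxima occur where both diagonal entries negative: (-1, 4), (2, 4). Count: 2.

2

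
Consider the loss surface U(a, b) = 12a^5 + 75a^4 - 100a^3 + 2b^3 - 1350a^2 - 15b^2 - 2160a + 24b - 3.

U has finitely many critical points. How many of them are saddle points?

4

U separates as a function of a plus a function of b, so ∇U=0 decouples.
∂U/∂a = 60(a - 3)(a + 1)(a + 3)(a + 4) = 0 at a ∈ {-4, -3, -1, 3}; ∂U/∂b = 6(b - 4)(b - 1) = 0 at b ∈ {1, 4}.
The Hessian is diagonal: diag(U_aa, U_bb). Second derivatives: U_aa(-4)=-1260, U_aa(-3)=720, U_aa(-1)=-1440, U_aa(3)=10080; U_bb(1)=-18, U_bb(4)=18.
Saddle points occur where the two diagonal entries have opposite signs: (-4, 4), (-3, 1), (-1, 4), (3, 1). Count: 4.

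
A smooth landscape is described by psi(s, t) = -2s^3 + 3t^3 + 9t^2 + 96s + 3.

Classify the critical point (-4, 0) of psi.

The mixed partial ∂²psi/∂s∂t is 0, so the Hessian at any point is diag(psi_ss, psi_tt) = diag(-12s, 18(t + 1)).
At (-4, 0): H = diag(48, 18).
Both eigenvalues are positive, so H is positive definite: a local minimum.

local minimum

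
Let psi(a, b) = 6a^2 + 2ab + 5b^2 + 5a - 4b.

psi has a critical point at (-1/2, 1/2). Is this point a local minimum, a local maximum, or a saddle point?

local minimum

The Hessian of psi is constant: H = [[12, 2], [2, 10]].
det(H) = 12·10 − 2² = 116.
det(H) > 0 and tr(H) = 22 > 0, so H is positive definite and the point is a local minimum.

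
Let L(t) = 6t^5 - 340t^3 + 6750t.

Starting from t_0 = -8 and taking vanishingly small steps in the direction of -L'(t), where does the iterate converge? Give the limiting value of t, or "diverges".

diverges

L'(t) = 30(t - 5)(t - 3)(t + 3)(t + 5), so L'(-8) = 64350.
Gradient descent moves in the -L' direction, i.e. t is decreasing.
There is no critical point below t=-8, and L' keeps the same sign, so the iterate runs off to −∞.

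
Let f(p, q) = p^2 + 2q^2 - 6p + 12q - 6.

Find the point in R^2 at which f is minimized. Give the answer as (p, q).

f(p,q) separates as A(p) + B(q) − 6, so its minimum is min A + min B − 6.
A'(p) = 2p - 6 vanishes at p ∈ {3}; B'(q) = 4q + 12 vanishes at q ∈ {-3}.
Local minima of A (where A''>0): A(3)=-9. Local minima of B: B(-3)=-18.
So the global minimum of f is A(3) + B(-3) − 6 = -9 − 18 − 6 = -33, attained at (3, -3).

(3, -3)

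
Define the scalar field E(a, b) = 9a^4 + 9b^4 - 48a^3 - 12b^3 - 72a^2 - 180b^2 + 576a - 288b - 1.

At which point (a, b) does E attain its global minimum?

(-2, 4)

E(a,b) separates as P(a) + Q(b) − 1, so its minimum is min P + min Q − 1.
P'(a) = 36(a - 4)(a - 2)(a + 2) vanishes at a ∈ {-2, 2, 4}; Q'(b) = 36(b - 4)(b + 1)(b + 2) vanishes at b ∈ {-2, -1, 4}.
Local minima of P (where P''>0): P(-2)=-912, P(4)=384. Local minima of Q: Q(-2)=96, Q(4)=-2496.
So the global minimum of E is P(-2) + Q(4) − 1 = -912 − 2496 − 1 = -3409, attained at (-2, 4).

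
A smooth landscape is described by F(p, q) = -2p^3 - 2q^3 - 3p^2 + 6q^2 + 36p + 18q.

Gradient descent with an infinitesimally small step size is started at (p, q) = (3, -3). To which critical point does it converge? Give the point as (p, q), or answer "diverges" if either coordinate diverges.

F is separable, so gradient descent decouples: p follows -∂F/∂p, q follows -∂F/∂q.
∂F/∂p = -6(p - 2)(p + 3); at p=3 this is -36, so p increases.
∂F/∂q = -6(q - 3)(q + 1); at q=-3 this is -72, so q increases.
The p-coordinate has no critical point in that direction and runs off to infinity.

diverges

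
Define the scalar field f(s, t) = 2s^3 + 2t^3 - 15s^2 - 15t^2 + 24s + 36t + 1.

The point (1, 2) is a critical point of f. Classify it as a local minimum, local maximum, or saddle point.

local maximum

The mixed partial ∂²f/∂s∂t is 0, so the Hessian at any point is diag(f_ss, f_tt) = diag(6(2s - 5), 6(2t - 5)).
At (1, 2): H = diag(-18, -6).
Both eigenvalues are negative, so H is negative definite: a local maximum.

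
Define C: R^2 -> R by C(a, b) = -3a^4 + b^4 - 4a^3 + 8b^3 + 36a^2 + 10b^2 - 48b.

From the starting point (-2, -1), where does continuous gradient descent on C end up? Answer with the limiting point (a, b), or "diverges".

C is separable, so gradient descent decouples: a follows -∂C/∂a, b follows -∂C/∂b.
∂C/∂a = -12a(a - 2)(a + 3); at a=-2 this is -96, so a increases.
∂C/∂b = 4(b - 1)(b + 3)(b + 4); at b=-1 this is -48, so b increases.
a converges to its nearest critical value 0 (a local min of the a-part); b converges to 1. The iterate converges to (0, 1).

(0, 1)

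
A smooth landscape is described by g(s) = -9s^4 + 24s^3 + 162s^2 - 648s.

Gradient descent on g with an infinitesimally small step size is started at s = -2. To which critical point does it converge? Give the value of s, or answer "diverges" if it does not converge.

g'(s) = -36(s - 3)(s - 2)(s + 3), so g'(-2) = -720.
Gradient descent moves in the -g' direction, i.e. s is increasing.
The nearest critical point in that direction is s = 2, where g'' = 180 > 0 (a local minimum). The iterate converges there.

2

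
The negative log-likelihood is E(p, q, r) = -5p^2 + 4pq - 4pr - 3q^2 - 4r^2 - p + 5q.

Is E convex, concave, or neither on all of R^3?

concave

E is quadratic, so its Hessian is the constant matrix H = [[-10, 4, -4], [4, -6, 0], [-4, 0, -8]].
Leading principal minors: -10, 44, -256.
Signs alternate −, +, − ⇒ H ≺ 0 ⇒ concave.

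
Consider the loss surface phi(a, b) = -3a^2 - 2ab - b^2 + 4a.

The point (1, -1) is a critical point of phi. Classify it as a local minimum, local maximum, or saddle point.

The Hessian of phi is constant: H = [[-6, -2], [-2, -2]].
det(H) = (-6)·(-2) − (-2)² = 8.
det(H) > 0 and tr(H) = -8 < 0, so H is negative definite and the point is a local maximum.

local maximum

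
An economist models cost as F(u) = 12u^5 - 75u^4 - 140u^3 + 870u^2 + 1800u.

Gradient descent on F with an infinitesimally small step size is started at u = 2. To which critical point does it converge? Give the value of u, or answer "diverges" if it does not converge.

-1

F'(u) = 60(u - 5)(u - 3)(u + 1)(u + 2), so F'(2) = 2160.
Gradient descent moves in the -F' direction, i.e. u is decreasing.
The nearest critical point in that direction is u = -1, where F'' = 1440 > 0 (a local minimum). The iterate converges there.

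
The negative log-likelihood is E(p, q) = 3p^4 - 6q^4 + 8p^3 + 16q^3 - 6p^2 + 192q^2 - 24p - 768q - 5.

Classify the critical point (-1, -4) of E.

The mixed partial ∂²E/∂p∂q is 0, so the Hessian at any point is diag(E_pp, E_qq) = diag(12(3p^2 + 4p - 1), 24(-3q^2 + 4q + 16)).
At (-1, -4): H = diag(-24, -1152).
Both eigenvalues are negative, so H is negative definite: a local maximum.

local maximum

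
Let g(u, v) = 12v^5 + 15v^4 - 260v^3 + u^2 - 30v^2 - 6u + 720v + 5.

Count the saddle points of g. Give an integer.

g separates as a function of u plus a function of v, so ∇g=0 decouples.
∂g/∂u = 2(u - 3) = 0 at u ∈ {3}; ∂g/∂v = 60(v - 3)(v - 1)(v + 1)(v + 4) = 0 at v ∈ {-4, -1, 1, 3}.
The Hessian is diagonal: diag(g_uu, g_vv). Second derivatives: g_uu(3)=2; g_vv(-4)=-6300, g_vv(-1)=1440, g_vv(1)=-1200, g_vv(3)=3360.
Saddle points occur where the two diagonal entries have opposite signs: (3, -4), (3, 1). Count: 2.

2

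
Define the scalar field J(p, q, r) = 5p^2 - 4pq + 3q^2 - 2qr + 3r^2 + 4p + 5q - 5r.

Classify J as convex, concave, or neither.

convex

J is quadratic, so its Hessian is the constant matrix H = [[10, -4, 0], [-4, 6, -2], [0, -2, 6]].
Leading principal minors: 10, 44, 224.
All positive ⇒ H ≻ 0 ⇒ convex.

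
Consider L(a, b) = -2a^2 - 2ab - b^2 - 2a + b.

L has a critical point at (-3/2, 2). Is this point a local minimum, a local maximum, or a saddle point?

The Hessian of L is constant: H = [[-4, -2], [-2, -2]].
det(H) = (-4)·(-2) − (-2)² = 4.
det(H) > 0 and tr(H) = -6 < 0, so H is negative definite and the point is a local maximum.

local maximum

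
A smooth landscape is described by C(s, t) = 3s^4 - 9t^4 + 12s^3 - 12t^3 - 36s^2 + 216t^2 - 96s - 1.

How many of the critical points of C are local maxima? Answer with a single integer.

2

C separates as a function of s plus a function of t, so ∇C=0 decouples.
∂C/∂s = 12(s - 2)(s + 1)(s + 4) = 0 at s ∈ {-4, -1, 2}; ∂C/∂t = -36t(t - 3)(t + 4) = 0 at t ∈ {-4, 0, 3}.
The Hessian is diagonal: diag(C_ss, C_tt). Second derivatives: C_ss(-4)=216, C_ss(-1)=-108, C_ss(2)=216; C_tt(-4)=-1008, C_tt(0)=432, C_tt(3)=-756.
Local maxima occur where both diagonal entries negative: (-1, -4), (-1, 3). Count: 2.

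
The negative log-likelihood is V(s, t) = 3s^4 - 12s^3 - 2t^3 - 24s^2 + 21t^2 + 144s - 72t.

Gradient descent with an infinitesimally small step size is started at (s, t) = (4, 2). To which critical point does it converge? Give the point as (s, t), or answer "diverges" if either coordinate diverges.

(3, 3)

V is separable, so gradient descent decouples: s follows -∂V/∂s, t follows -∂V/∂t.
∂V/∂s = 12(s - 3)(s - 2)(s + 2); at s=4 this is 144, so s decreases.
∂V/∂t = -6(t - 4)(t - 3); at t=2 this is -12, so t increases.
s converges to its nearest critical value 3 (a local min of the s-part); t converges to 3. The iterate converges to (3, 3).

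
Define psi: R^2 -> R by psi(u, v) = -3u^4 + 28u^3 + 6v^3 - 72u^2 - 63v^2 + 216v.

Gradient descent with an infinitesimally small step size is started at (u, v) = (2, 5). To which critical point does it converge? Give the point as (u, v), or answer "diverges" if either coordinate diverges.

(3, 4)

psi is separable, so gradient descent decouples: u follows -∂psi/∂u, v follows -∂psi/∂v.
∂psi/∂u = -12u(u - 4)(u - 3); at u=2 this is -48, so u increases.
∂psi/∂v = 18(v - 4)(v - 3); at v=5 this is 36, so v decreases.
u converges to its nearest critical value 3 (a local min of the u-part); v converges to 4. The iterate converges to (3, 4).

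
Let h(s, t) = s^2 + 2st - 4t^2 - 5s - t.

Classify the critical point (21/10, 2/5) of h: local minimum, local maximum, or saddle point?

The Hessian of h is constant: H = [[2, 2], [2, -8]].
det(H) = 2·(-8) − 2² = -20.
Since det(H) < 0, H is indefinite and the critical point is a saddle point.

saddle point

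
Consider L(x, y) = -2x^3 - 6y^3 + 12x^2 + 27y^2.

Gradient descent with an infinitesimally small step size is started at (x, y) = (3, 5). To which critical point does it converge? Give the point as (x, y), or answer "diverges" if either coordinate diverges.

L is separable, so gradient descent decouples: x follows -∂L/∂x, y follows -∂L/∂y.
∂L/∂x = -6x(x - 4); at x=3 this is 18, so x decreases.
∂L/∂y = -18y(y - 3); at y=5 this is -180, so y increases.
The y-coordinate has no critical point in that direction and runs off to infinity.

diverges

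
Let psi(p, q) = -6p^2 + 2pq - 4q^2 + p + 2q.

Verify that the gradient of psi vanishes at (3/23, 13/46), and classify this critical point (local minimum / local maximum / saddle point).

local maximum

∇psi = (-12p + 2q + 1, 2p - 8q + 2); substituting (3/23, 13/46) gives ∇psi = (0, 0), so (3/23, 13/46) is indeed a critical point.
The Hessian of psi is constant: H = [[-12, 2], [2, -8]].
det(H) = (-12)·(-8) − 2² = 92.
det(H) > 0 and tr(H) = -20 < 0, so H is negative definite and the point is a local maximum.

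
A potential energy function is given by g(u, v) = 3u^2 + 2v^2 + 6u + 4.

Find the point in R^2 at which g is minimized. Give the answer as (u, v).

g(u,v) separates as P(u) + Q(v) + 4, so its minimum is min P + min Q + 4.
P'(u) = 6u + 6 vanishes at u ∈ {-1}; Q'(v) = 4v vanishes at v ∈ {0}.
Local minima of P (where P''>0): P(-1)=-3. Local minima of Q: Q(0)=0.
So the global minimum of g is P(-1) + Q(0) + 4 = -3 + 0 + 4 = 1, attained at (-1, 0).

(-1, 0)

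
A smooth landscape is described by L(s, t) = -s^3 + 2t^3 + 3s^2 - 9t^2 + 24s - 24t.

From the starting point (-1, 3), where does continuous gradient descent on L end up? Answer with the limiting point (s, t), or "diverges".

L is separable, so gradient descent decouples: s follows -∂L/∂s, t follows -∂L/∂t.
∂L/∂s = -3(s - 4)(s + 2); at s=-1 this is 15, so s decreases.
∂L/∂t = 6(t - 4)(t + 1); at t=3 this is -24, so t increases.
s converges to its nearest critical value -2 (a local min of the s-part); t converges to 4. The iterate converges to (-2, 4).

(-2, 4)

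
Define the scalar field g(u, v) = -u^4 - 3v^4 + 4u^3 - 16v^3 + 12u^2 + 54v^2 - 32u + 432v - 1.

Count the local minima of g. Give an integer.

g separates as a function of u plus a function of v, so ∇g=0 decouples.
∂g/∂u = -4(u - 4)(u - 1)(u + 2) = 0 at u ∈ {-2, 1, 4}; ∂g/∂v = -12(v - 3)(v + 3)(v + 4) = 0 at v ∈ {-4, -3, 3}.
The Hessian is diagonal: diag(g_uu, g_vv). Second derivatives: g_uu(-2)=-72, g_uu(1)=36, g_uu(4)=-72; g_vv(-4)=-84, g_vv(-3)=72, g_vv(3)=-504.
Local minima occur where both diagonal entries positive: (1, -3). Count: 1.

1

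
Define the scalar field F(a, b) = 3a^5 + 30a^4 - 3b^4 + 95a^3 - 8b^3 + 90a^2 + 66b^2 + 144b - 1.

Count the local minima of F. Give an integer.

2

F separates as a function of a plus a function of b, so ∇F=0 decouples.
∂F/∂a = 15a(a + 1)(a + 3)(a + 4) = 0 at a ∈ {-4, -3, -1, 0}; ∂F/∂b = -12(b - 3)(b + 1)(b + 4) = 0 at b ∈ {-4, -1, 3}.
The Hessian is diagonal: diag(F_aa, F_bb). Second derivatives: F_aa(-4)=-180, F_aa(-3)=90, F_aa(-1)=-90, F_aa(0)=180; F_bb(-4)=-252, F_bb(-1)=144, F_bb(3)=-336.
Local minima occur where both diagonal entries positive: (-3, -1), (0, -1). Count: 2.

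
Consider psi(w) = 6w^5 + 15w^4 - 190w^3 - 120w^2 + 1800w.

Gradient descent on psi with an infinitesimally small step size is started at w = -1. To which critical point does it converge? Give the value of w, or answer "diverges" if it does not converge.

-2

psi'(w) = 30(w - 3)(w - 2)(w + 2)(w + 5), so psi'(-1) = 1440.
Gradient descent moves in the -psi' direction, i.e. w is decreasing.
The nearest critical point in that direction is w = -2, where psi'' = 1800 > 0 (a local minimum). The iterate converges there.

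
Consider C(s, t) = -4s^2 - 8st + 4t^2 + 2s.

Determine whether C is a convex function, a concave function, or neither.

neither

C is quadratic, so its Hessian is the constant matrix H = [[-8, -8], [-8, 8]].
det(H) = -128, tr(H) = 0.
det(H) < 0, so H is indefinite: neither convex nor concave.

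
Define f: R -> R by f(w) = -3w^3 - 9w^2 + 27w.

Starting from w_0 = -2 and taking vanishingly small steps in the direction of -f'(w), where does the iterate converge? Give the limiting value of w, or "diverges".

-3

f'(w) = -9(w - 1)(w + 3), so f'(-2) = 27.
Gradient descent moves in the -f' direction, i.e. w is decreasing.
The nearest critical point in that direction is w = -3, where f'' = 36 > 0 (a local minimum). The iterate converges there.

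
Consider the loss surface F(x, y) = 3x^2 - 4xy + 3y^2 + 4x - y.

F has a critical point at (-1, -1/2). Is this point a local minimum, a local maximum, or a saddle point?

The Hessian of F is constant: H = [[6, -4], [-4, 6]].
det(H) = 6·6 − (-4)² = 20.
det(H) > 0 and tr(H) = 12 > 0, so H is positive definite and the point is a local minimum.

local minimum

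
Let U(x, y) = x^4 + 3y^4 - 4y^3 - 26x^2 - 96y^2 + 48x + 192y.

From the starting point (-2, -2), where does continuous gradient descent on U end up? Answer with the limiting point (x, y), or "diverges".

U is separable, so gradient descent decouples: x follows -∂U/∂x, y follows -∂U/∂y.
∂U/∂x = 4(x - 3)(x - 1)(x + 4); at x=-2 this is 120, so x decreases.
∂U/∂y = 12(y - 4)(y - 1)(y + 4); at y=-2 this is 432, so y decreases.
x converges to its nearest critical value -4 (a local min of the x-part); y converges to -4. The iterate converges to (-4, -4).

(-4, -4)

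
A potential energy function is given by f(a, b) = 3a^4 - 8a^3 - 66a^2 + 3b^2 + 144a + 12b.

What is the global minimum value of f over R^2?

-579

f(a,b) separates as P(a) + Q(b), so its minimum is min P + min Q.
P'(a) = 12(a - 4)(a - 1)(a + 3) vanishes at a ∈ {-3, 1, 4}; Q'(b) = 6b + 12 vanishes at b ∈ {-2}.
Local minima of P (where P''>0): P(-3)=-567, P(4)=-224. Local minima of Q: Q(-2)=-12.
So the global minimum of f is P(-3) + Q(-2) = -567 − 12 = -579, attained at (-3, -2).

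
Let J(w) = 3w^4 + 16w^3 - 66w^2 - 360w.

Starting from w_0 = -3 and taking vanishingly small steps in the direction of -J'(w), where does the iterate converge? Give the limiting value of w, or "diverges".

J'(w) = 12(w - 3)(w + 2)(w + 5), so J'(-3) = 144.
Gradient descent moves in the -J' direction, i.e. w is decreasing.
The nearest critical point in that direction is w = -5, where J'' = 288 > 0 (a local minimum). The iterate converges there.

-5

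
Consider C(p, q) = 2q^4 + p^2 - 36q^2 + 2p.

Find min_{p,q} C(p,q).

-163

C(p,q) separates as A(p) + B(q), so its minimum is min A + min B.
A'(p) = 2p + 2 vanishes at p ∈ {-1}; B'(q) = 8q(q - 3)(q + 3) vanishes at q ∈ {-3, 0, 3}.
Local minima of A (where A''>0): A(-1)=-1. Local minima of B: B(-3)=-162, B(3)=-162.
So the global minimum of C is A(-1) + B(-3) = -1 − 162 = -163, attained at (-1, -3).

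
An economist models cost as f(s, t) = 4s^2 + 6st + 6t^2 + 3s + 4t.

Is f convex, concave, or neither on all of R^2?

convex

f is quadratic, so its Hessian is the constant matrix H = [[8, 6], [6, 12]].
det(H) = 60, tr(H) = 20.
det(H) > 0 and tr(H) > 0, so H is positive definite everywhere: convex.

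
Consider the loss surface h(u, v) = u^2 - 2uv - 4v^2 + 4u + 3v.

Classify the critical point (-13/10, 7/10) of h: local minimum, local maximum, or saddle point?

saddle point

The Hessian of h is constant: H = [[2, -2], [-2, -8]].
det(H) = 2·(-8) − (-2)² = -20.
Since det(H) < 0, H is indefinite and the critical point is a saddle point.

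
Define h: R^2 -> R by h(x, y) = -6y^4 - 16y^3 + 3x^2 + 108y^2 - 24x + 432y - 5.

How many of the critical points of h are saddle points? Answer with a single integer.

h separates as a function of x plus a function of y, so ∇h=0 decouples.
∂h/∂x = 6(x - 4) = 0 at x ∈ {4}; ∂h/∂y = -24(y - 3)(y + 2)(y + 3) = 0 at y ∈ {-3, -2, 3}.
The Hessian is diagonal: diag(h_xx, h_yy). Second derivatives: h_xx(4)=6; h_yy(-3)=-144, h_yy(-2)=120, h_yy(3)=-720.
Saddle points occur where the two diagonal entries have opposite signs: (4, -3), (4, 3). Count: 2.

2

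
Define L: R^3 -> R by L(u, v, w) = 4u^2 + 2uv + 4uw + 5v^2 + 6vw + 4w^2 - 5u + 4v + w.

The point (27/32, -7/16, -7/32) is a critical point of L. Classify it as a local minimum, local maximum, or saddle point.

The Hessian is constant: H = [[8, 2, 4], [2, 10, 6], [4, 6, 8]].
Leading principal minors: Δ₁ = 8, Δ₂ = 76, Δ₃ = 256.
All leading minors are positive, so H is positive definite: a local minimum.

local minimum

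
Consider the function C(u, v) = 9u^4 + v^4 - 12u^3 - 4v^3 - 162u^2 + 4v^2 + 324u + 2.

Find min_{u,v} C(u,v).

C(u,v) separates as P(u) + Q(v) + 2, so its minimum is min P + min Q + 2.
P'(u) = 36(u - 3)(u - 1)(u + 3) vanishes at u ∈ {-3, 1, 3}; Q'(v) = 4v(v - 2)(v - 1) vanishes at v ∈ {0, 1, 2}.
Local minima of P (where P''>0): P(-3)=-1377, P(3)=-81. Local minima of Q: Q(0)=0, Q(2)=0.
So the global minimum of C is P(-3) + Q(0) + 2 = -1377 + 0 + 2 = -1375, attained at (-3, 0).

-1375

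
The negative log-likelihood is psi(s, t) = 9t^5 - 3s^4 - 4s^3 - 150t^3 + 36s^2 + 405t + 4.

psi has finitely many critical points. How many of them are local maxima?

psi separates as a function of s plus a function of t, so ∇psi=0 decouples.
∂psi/∂s = -12s(s - 2)(s + 3) = 0 at s ∈ {-3, 0, 2}; ∂psi/∂t = 45(t - 3)(t - 1)(t + 1)(t + 3) = 0 at t ∈ {-3, -1, 1, 3}.
The Hessian is diagonal: diag(psi_ss, psi_tt). Second derivatives: psi_ss(-3)=-180, psi_ss(0)=72, psi_ss(2)=-120; psi_tt(-3)=-2160, psi_tt(-1)=720, psi_tt(1)=-720, psi_tt(3)=2160.
Local maxima occur where both diagonal entries negative: (-3, -3), (-3, 1), (2, -3), (2, 1). Count: 4.

4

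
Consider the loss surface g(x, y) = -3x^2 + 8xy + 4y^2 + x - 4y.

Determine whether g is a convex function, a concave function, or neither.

neither

g is quadratic, so its Hessian is the constant matrix H = [[-6, 8], [8, 8]].
det(H) = -112, tr(H) = 2.
det(H) < 0, so H is indefinite: neither convex nor concave.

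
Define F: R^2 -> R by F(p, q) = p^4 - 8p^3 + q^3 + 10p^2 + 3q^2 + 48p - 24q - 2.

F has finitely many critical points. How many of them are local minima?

F separates as a function of p plus a function of q, so ∇F=0 decouples.
∂F/∂p = 4(p - 4)(p - 3)(p + 1) = 0 at p ∈ {-1, 3, 4}; ∂F/∂q = 3(q - 2)(q + 4) = 0 at q ∈ {-4, 2}.
The Hessian is diagonal: diag(F_pp, F_qq). Second derivatives: F_pp(-1)=80, F_pp(3)=-16, F_pp(4)=20; F_qq(-4)=-18, F_qq(2)=18.
Local minima occur where both diagonal entries positive: (-1, 2), (4, 2). Count: 2.

2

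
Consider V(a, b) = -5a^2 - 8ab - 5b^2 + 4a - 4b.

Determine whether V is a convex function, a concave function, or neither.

V is quadratic, so its Hessian is the constant matrix H = [[-10, -8], [-8, -10]].
det(H) = 36, tr(H) = -20.
det(H) > 0 and tr(H) < 0, so H is negative definite everywhere: concave.

concave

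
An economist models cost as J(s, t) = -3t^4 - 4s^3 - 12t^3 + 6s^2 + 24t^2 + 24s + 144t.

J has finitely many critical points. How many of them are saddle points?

3

J separates as a function of s plus a function of t, so ∇J=0 decouples.
∂J/∂s = -12(s - 2)(s + 1) = 0 at s ∈ {-1, 2}; ∂J/∂t = -12(t - 2)(t + 2)(t + 3) = 0 at t ∈ {-3, -2, 2}.
The Hessian is diagonal: diag(J_ss, J_tt). Second derivatives: J_ss(-1)=36, J_ss(2)=-36; J_tt(-3)=-60, J_tt(-2)=48, J_tt(2)=-240.
Saddle points occur where the two diagonal entries have opposite signs: (-1, -3), (-1, 2), (2, -2). Count: 3.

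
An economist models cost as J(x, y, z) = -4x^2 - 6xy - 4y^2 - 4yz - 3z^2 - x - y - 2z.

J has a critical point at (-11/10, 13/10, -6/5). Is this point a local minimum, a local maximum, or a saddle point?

local maximum

The Hessian is constant: H = [[-8, -6, 0], [-6, -8, -4], [0, -4, -6]].
Leading principal minors: Δ₁ = -8, Δ₂ = 28, Δ₃ = -40.
The minors alternate sign starting negative (−, +, −), so H is negative definite: a local maximum.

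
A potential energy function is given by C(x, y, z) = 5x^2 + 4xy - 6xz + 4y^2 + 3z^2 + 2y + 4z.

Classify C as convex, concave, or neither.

convex

C is quadratic, so its Hessian is the constant matrix H = [[10, 4, -6], [4, 8, 0], [-6, 0, 6]].
Leading principal minors: 10, 64, 96.
All positive ⇒ H ≻ 0 ⇒ convex.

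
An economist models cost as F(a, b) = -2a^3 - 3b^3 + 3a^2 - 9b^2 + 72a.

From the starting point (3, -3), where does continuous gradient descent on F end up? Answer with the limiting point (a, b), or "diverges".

(-3, -2)

F is separable, so gradient descent decouples: a follows -∂F/∂a, b follows -∂F/∂b.
∂F/∂a = -6(a - 4)(a + 3); at a=3 this is 36, so a decreases.
∂F/∂b = -9b(b + 2); at b=-3 this is -27, so b increases.
a converges to its nearest critical value -3 (a local min of the a-part); b converges to -2. The iterate converges to (-3, -2).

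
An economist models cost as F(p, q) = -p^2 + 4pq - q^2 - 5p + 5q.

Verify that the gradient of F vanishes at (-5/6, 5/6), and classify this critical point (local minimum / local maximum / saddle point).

∇F = (-2p + 4q - 5, 4p - 2q + 5); substituting (-5/6, 5/6) gives ∇F = (0, 0), so (-5/6, 5/6) is indeed a critical point.
The Hessian of F is constant: H = [[-2, 4], [4, -2]].
det(H) = (-2)·(-2) − 4² = -12.
Since det(H) < 0, H is indefinite and the critical point is a saddle point.

saddle point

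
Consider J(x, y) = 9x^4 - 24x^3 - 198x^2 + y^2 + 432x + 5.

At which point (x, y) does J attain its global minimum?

J(x,y) separates as P(x) + Q(y) + 5, so its minimum is min P + min Q + 5.
P'(x) = 36(x - 4)(x - 1)(x + 3) vanishes at x ∈ {-3, 1, 4}; Q'(y) = 2y vanishes at y ∈ {0}.
Local minima of P (where P''>0): P(-3)=-1701, P(4)=-672. Local minima of Q: Q(0)=0.
So the global minimum of J is P(-3) + Q(0) + 5 = -1701 + 0 + 5 = -1696, attained at (-3, 0).

(-3, 0)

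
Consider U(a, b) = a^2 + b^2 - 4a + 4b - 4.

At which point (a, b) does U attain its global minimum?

(2, -2)

U(a,b) separates as P(a) + Q(b) − 4, so its minimum is min P + min Q − 4.
P'(a) = 2a - 4 vanishes at a ∈ {2}; Q'(b) = 2b + 4 vanishes at b ∈ {-2}.
Local minima of P (where P''>0): P(2)=-4. Local minima of Q: Q(-2)=-4.
So the global minimum of U is P(2) + Q(-2) − 4 = -4 − 4 − 4 = -12, attained at (2, -2).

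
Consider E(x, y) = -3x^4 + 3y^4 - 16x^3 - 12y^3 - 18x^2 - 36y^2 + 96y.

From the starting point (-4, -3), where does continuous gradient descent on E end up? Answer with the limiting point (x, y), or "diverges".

diverges

E is separable, so gradient descent decouples: x follows -∂E/∂x, y follows -∂E/∂y.
∂E/∂x = -12x(x + 1)(x + 3); at x=-4 this is 144, so x decreases.
∂E/∂y = 12(y - 4)(y - 1)(y + 2); at y=-3 this is -336, so y increases.
The x-coordinate has no critical point in that direction and runs off to infinity.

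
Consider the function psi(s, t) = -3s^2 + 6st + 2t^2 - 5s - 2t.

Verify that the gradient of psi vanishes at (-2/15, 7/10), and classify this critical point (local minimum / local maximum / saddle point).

∇psi = (-6s + 6t - 5, 6s + 4t - 2); substituting (-2/15, 7/10) gives ∇psi = (0, 0), so (-2/15, 7/10) is indeed a critical point.
The Hessian of psi is constant: H = [[-6, 6], [6, 4]].
det(H) = (-6)·4 − 6² = -60.
Since det(H) < 0, H is indefinite and the critical point is a saddle point.

saddle point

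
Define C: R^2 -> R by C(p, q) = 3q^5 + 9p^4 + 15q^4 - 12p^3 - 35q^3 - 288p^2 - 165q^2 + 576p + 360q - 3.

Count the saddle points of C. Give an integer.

C separates as a function of p plus a function of q, so ∇C=0 decouples.
∂C/∂p = 36(p - 4)(p - 1)(p + 4) = 0 at p ∈ {-4, 1, 4}; ∂C/∂q = 15(q - 2)(q - 1)(q + 3)(q + 4) = 0 at q ∈ {-4, -3, 1, 2}.
The Hessian is diagonal: diag(C_pp, C_qq). Second derivatives: C_pp(-4)=1440, C_pp(1)=-540, C_pp(4)=864; C_qq(-4)=-450, C_qq(-3)=300, C_qq(1)=-300, C_qq(2)=450.
Saddle points occur where the two diagonal entries have opposite signs: (-4, -4), (-4, 1), (1, -3), (1, 2), (4, -4), (4, 1). Count: 6.

6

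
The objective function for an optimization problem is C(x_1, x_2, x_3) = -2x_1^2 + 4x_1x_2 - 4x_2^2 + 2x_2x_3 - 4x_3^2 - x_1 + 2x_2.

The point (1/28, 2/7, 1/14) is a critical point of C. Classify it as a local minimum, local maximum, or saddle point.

The Hessian is constant: H = [[-4, 4, 0], [4, -8, 2], [0, 2, -8]].
Leading principal minors: Δ₁ = -4, Δ₂ = 16, Δ₃ = -112.
The minors alternate sign starting negative (−, +, −), so H is negative definite: a local maximum.

local maximum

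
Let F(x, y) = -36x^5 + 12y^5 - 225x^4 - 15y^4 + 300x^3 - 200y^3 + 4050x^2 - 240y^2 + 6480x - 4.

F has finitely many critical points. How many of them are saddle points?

F separates as a function of x plus a function of y, so ∇F=0 decouples.
∂F/∂x = -180(x - 3)(x + 1)(x + 3)(x + 4) = 0 at x ∈ {-4, -3, -1, 3}; ∂F/∂y = 60y(y - 4)(y + 1)(y + 2) = 0 at y ∈ {-2, -1, 0, 4}.
The Hessian is diagonal: diag(F_xx, F_yy). Second derivatives: F_xx(-4)=3780, F_xx(-3)=-2160, F_xx(-1)=4320, F_xx(3)=-30240; F_yy(-2)=-720, F_yy(-1)=300, F_yy(0)=-480, F_yy(4)=7200.
Saddle points occur where the two diagonal entries have opposite signs: (-4, -2), (-4, 0), (-3, -1), (-3, 4), (-1, -2), (-1, 0), (3, -1), (3, 4). Count: 8.

8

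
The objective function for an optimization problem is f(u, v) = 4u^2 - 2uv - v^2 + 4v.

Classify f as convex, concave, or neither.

f is quadratic, so its Hessian is the constant matrix H = [[8, -2], [-2, -2]].
det(H) = -20, tr(H) = 6.
det(H) < 0, so H is indefinite: neither convex nor concave.

neither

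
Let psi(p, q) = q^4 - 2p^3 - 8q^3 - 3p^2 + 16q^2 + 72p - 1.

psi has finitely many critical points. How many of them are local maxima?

1

psi separates as a function of p plus a function of q, so ∇psi=0 decouples.
∂psi/∂p = -6(p - 3)(p + 4) = 0 at p ∈ {-4, 3}; ∂psi/∂q = 4q(q - 4)(q - 2) = 0 at q ∈ {0, 2, 4}.
The Hessian is diagonal: diag(psi_pp, psi_qq). Second derivatives: psi_pp(-4)=42, psi_pp(3)=-42; psi_qq(0)=32, psi_qq(2)=-16, psi_qq(4)=32.
Local maxima occur where both diagonal entries negative: (3, 2). Count: 1.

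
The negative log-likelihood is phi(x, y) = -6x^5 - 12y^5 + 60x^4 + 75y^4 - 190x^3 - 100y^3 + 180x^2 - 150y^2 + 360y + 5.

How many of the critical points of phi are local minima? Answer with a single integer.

4

phi separates as a function of x plus a function of y, so ∇phi=0 decouples.
∂phi/∂x = -30x(x - 4)(x - 3)(x - 1) = 0 at x ∈ {0, 1, 3, 4}; ∂phi/∂y = -60(y - 3)(y - 2)(y - 1)(y + 1) = 0 at y ∈ {-1, 1, 2, 3}.
The Hessian is diagonal: diag(phi_xx, phi_yy). Second derivatives: phi_xx(0)=360, phi_xx(1)=-180, phi_xx(3)=180, phi_xx(4)=-360; phi_yy(-1)=1440, phi_yy(1)=-240, phi_yy(2)=180, phi_yy(3)=-480.
Local minima occur where both diagonal entries positive: (0, -1), (0, 2), (3, -1), (3, 2). Count: 4.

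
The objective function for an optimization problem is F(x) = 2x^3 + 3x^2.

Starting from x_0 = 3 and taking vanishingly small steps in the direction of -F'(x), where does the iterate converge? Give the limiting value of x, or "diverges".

F'(x) = 6x(x + 1), so F'(3) = 72.
Gradient descent moves in the -F' direction, i.e. x is decreasing.
The nearest critical point in that direction is x = 0, where F'' = 6 > 0 (a local minimum). The iterate converges there.

0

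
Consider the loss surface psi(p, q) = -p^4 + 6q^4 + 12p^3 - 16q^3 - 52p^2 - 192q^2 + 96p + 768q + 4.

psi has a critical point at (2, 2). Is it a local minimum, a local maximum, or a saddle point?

local maximum

The mixed partial ∂²psi/∂p∂q is 0, so the Hessian at any point is diag(psi_pp, psi_qq) = diag(4(-3p^2 + 18p - 26), 24(3q^2 - 4q - 16)).
At (2, 2): H = diag(-8, -288).
Both eigenvalues are negative, so H is negative definite: a local maximum.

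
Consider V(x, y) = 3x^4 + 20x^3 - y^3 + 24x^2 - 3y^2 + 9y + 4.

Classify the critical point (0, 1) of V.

The mixed partial ∂²V/∂x∂y is 0, so the Hessian at any point is diag(V_xx, V_yy) = diag(12(3x^2 + 10x + 4), -6(y + 1)).
At (0, 1): H = diag(48, -12).
The eigenvalues have opposite signs, so H is indefinite: a saddle point.

saddle point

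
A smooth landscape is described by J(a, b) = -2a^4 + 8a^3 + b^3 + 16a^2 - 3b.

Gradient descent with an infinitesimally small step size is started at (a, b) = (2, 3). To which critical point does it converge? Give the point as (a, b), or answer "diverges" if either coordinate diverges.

J is separable, so gradient descent decouples: a follows -∂J/∂a, b follows -∂J/∂b.
∂J/∂a = -8a(a - 4)(a + 1); at a=2 this is 96, so a decreases.
∂J/∂b = 3(b - 1)(b + 1); at b=3 this is 24, so b decreases.
a converges to its nearest critical value 0 (a local min of the a-part); b converges to 1. The iterate converges to (0, 1).

(0, 1)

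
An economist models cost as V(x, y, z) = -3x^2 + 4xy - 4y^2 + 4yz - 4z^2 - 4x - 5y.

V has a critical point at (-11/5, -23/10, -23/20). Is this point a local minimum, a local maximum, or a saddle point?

local maximum

The Hessian is constant: H = [[-6, 4, 0], [4, -8, 4], [0, 4, -8]].
Leading principal minors: Δ₁ = -6, Δ₂ = 32, Δ₃ = -160.
The minors alternate sign starting negative (−, +, −), so H is negative definite: a local maximum.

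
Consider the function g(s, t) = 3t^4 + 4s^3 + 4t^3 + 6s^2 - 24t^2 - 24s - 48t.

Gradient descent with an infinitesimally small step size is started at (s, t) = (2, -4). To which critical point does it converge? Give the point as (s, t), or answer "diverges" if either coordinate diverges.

(1, -2)

g is separable, so gradient descent decouples: s follows -∂g/∂s, t follows -∂g/∂t.
∂g/∂s = 12(s - 1)(s + 2); at s=2 this is 48, so s decreases.
∂g/∂t = 12(t - 2)(t + 1)(t + 2); at t=-4 this is -432, so t increases.
s converges to its nearest critical value 1 (a local min of the s-part); t converges to -2. The iterate converges to (1, -2).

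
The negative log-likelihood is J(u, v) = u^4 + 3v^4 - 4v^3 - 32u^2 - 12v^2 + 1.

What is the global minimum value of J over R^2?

J(u,v) separates as P(u) + Q(v) + 1, so its minimum is min P + min Q + 1.
P'(u) = 4u(u - 4)(u + 4) vanishes at u ∈ {-4, 0, 4}; Q'(v) = 12v(v - 2)(v + 1) vanishes at v ∈ {-1, 0, 2}.
Local minima of P (where P''>0): P(-4)=-256, P(4)=-256. Local minima of Q: Q(-1)=-5, Q(2)=-32.
So the global minimum of J is P(-4) + Q(2) + 1 = -256 − 32 + 1 = -287, attained at (-4, 2).

-287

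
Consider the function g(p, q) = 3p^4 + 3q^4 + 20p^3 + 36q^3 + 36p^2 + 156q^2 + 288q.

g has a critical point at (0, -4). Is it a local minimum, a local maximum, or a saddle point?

The mixed partial ∂²g/∂p∂q is 0, so the Hessian at any point is diag(g_pp, g_qq) = diag(12(3p^2 + 10p + 6), 12(3q^2 + 18q + 26)).
At (0, -4): H = diag(72, 24).
Both eigenvalues are positive, so H is positive definite: a local minimum.

local minimum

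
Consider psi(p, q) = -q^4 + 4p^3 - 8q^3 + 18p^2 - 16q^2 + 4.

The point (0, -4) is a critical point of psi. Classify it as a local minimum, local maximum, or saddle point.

The mixed partial ∂²psi/∂p∂q is 0, so the Hessian at any point is diag(psi_pp, psi_qq) = diag(12(2p + 3), -4(3q^2 + 12q + 8)).
At (0, -4): H = diag(36, -32).
The eigenvalues have opposite signs, so H is indefinite: a saddle point.

saddle point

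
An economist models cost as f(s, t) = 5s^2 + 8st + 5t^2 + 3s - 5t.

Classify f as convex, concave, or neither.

convex

f is quadratic, so its Hessian is the constant matrix H = [[10, 8], [8, 10]].
det(H) = 36, tr(H) = 20.
det(H) > 0 and tr(H) > 0, so H is positive definite everywhere: convex.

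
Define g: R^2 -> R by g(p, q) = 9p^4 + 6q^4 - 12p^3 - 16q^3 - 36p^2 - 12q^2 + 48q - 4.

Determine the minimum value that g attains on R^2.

g(p,q) separates as A(p) + B(q) − 4, so its minimum is min A + min B − 4.
A'(p) = 36p(p - 2)(p + 1) vanishes at p ∈ {-1, 0, 2}; B'(q) = 24(q - 2)(q - 1)(q + 1) vanishes at q ∈ {-1, 1, 2}.
Local minima of A (where A''>0): A(-1)=-15, A(2)=-96. Local minima of B: B(-1)=-38, B(2)=16.
So the global minimum of g is A(2) + B(-1) − 4 = -96 − 38 − 4 = -138, attained at (2, -1).

-138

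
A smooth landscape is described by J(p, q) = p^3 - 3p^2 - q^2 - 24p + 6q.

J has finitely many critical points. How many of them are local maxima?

1

J separates as a function of p plus a function of q, so ∇J=0 decouples.
∂J/∂p = 3(p - 4)(p + 2) = 0 at p ∈ {-2, 4}; ∂J/∂q = -2(q - 3) = 0 at q ∈ {3}.
The Hessian is diagonal: diag(J_pp, J_qq). Second derivatives: J_pp(-2)=-18, J_pp(4)=18; J_qq(3)=-2.
Local maxima occur where both diagonal entries negative: (-2, 3). Count: 1.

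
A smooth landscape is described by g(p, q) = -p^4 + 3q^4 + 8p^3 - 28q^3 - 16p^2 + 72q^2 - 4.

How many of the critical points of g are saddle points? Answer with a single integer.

5

g separates as a function of p plus a function of q, so ∇g=0 decouples.
∂g/∂p = -4p(p - 4)(p - 2) = 0 at p ∈ {0, 2, 4}; ∂g/∂q = 12q(q - 4)(q - 3) = 0 at q ∈ {0, 3, 4}.
The Hessian is diagonal: diag(g_pp, g_qq). Second derivatives: g_pp(0)=-32, g_pp(2)=16, g_pp(4)=-32; g_qq(0)=144, g_qq(3)=-36, g_qq(4)=48.
Saddle points occur where the two diagonal entries have opposite signs: (0, 0), (0, 4), (2, 3), (4, 0), (4, 4). Count: 5.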